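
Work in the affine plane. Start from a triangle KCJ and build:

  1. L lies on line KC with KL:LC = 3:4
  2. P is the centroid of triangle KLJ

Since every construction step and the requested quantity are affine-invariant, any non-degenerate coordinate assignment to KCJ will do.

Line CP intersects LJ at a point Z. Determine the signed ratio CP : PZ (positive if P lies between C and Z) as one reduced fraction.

CP:PZ = -5

Work in coordinates with K = (0, 0), C = (1, 0), J = (0, 1).
1. L lies on line KC with KL:LC = 3:4 ⇒ L = (3/7, 0)
2. P is the centroid of triangle KLJ ⇒ P = (1/7, 1/3)
line CP meets LJ at Z = (11/35, 4/15)
P = C + t·(Z−C) with t = 5/4, so CP:PZ = 5/4:-1/4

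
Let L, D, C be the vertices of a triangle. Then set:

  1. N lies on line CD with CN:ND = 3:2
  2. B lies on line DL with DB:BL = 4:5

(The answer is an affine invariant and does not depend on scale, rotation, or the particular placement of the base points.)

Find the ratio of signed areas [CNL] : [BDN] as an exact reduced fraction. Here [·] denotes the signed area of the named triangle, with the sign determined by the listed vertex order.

Work in coordinates with L = (0, 0), D = (1, 0), C = (0, 1).
1. N lies on line CD with CN:ND = 3:2 ⇒ N = (3/5, 2/5)
2. B lies on line DL with DB:BL = 4:5 ⇒ B = (5/9, 0)
2·[CNL] = -3/5, 2·[BDN] = 8/45
[CNL]:[BDN] = -3/5:8/45 = -27/8

[CNL]:[BDN] = -27/8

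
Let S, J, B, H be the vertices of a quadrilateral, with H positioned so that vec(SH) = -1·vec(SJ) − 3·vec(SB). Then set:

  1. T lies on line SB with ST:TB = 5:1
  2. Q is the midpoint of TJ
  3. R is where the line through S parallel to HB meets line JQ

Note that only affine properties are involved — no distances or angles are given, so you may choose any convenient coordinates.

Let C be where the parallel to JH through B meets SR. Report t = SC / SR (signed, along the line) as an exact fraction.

Work in coordinates with S = (0, 0), J = (1, 0), B = (0, 1), H = (-1, -3).
1. T lies on line SB with ST:TB = 5:1 ⇒ T = (0, 5/6)
2. Q is the midpoint of TJ ⇒ Q = (1/2, 5/12)
3. R is where the line through S parallel to HB meets line JQ ⇒ R = (5/29, 20/29)
through B parallel to JH: direction (-2, -3); meets SR at C = (2/5, 8/5)
C = S + t·(R−S) with t = 58/25

t = 58/25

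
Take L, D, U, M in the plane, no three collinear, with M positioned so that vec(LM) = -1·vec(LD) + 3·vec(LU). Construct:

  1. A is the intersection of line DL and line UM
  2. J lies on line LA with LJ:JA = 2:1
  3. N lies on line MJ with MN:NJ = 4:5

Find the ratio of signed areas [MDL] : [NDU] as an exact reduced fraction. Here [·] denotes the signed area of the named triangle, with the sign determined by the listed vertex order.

Choose coordinates L = (0, 0), D = (1, 0), U = (0, 1), M = (-1, 3).
1. A is the intersection of line DL and line UM ⇒ A = (1/2, 0)
2. J lies on line LA with LJ:JA = 2:1 ⇒ J = (1/3, 0)
3. N lies on line MJ with MN:NJ = 4:5 ⇒ N = (-11/27, 5/3)
2·[MDL] = -3, 2·[NDU] = -7/27
[MDL]:[NDU] = -3:-7/27 = 81/7

[MDL]:[NDU] = 81/7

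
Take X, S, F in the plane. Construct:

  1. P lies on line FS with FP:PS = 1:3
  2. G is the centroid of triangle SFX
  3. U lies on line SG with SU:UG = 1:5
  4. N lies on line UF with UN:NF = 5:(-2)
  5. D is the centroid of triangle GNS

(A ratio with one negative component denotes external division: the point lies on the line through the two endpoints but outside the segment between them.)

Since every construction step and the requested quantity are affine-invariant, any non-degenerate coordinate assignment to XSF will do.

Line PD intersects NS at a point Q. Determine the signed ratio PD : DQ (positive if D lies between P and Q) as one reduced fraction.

Choose coordinates X = (0, 0), S = (1, 0), F = (0, 1).
1. P lies on line FS with FP:PS = 1:3 ⇒ P = (1/4, 3/4)
2. G is the centroid of triangle SFX ⇒ G = (1/3, 1/3)
3. U lies on line SG with SU:UG = 1:5 ⇒ U = (8/9, 1/18)
4. N lies on line UF with UN:NF = 5:(-2) ⇒ N = (-16/27, 44/27)
5. D is the centroid of triangle GNS ⇒ D = (20/81, 53/81)
line PD meets NS at Q = (115/459, 352/459)
D = P + t·(Q−P) with t = -17/3, so PD:DQ = -17/3:20/3

PD:DQ = -17/20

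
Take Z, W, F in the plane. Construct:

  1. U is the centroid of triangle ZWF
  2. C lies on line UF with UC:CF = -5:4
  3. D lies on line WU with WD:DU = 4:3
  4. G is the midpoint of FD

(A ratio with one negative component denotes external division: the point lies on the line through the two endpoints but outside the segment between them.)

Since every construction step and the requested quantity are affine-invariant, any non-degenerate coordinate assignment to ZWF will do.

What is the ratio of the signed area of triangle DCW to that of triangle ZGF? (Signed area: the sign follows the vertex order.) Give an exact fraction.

Set Z = (0, 0), W = (1, 0), F = (0, 1); any affine frame gives the same invariant.
1. U is the centroid of triangle ZWF ⇒ U = (1/3, 1/3)
2. C lies on line UF with UC:CF = -5:4 ⇒ C = (-4/3, 11/3)
3. D lies on line WU with WD:DU = 4:3 ⇒ D = (13/21, 4/21)
4. G is the midpoint of FD ⇒ G = (13/42, 25/42)
2·[DCW] = -20/21, 2·[ZGF] = 13/42
[DCW]:[ZGF] = -20/21:13/42 = -40/13

[DCW]:[ZGF] = -40/13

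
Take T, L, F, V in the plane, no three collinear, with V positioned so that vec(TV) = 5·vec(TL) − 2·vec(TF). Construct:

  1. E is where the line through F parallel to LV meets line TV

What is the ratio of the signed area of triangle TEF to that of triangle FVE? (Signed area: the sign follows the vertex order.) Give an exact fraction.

[TEF]:[FVE] = 2

Assign T = (0, 0), L = (1, 0), F = (0, 1), V = (5, -2) — the answer is frame-independent, so this choice is without loss of generality.
1. E is where the line through F parallel to LV meets line TV ⇒ E = (10, -4)
2·[TEF] = 10, 2·[FVE] = 5
[TEF]:[FVE] = 10:5 = 2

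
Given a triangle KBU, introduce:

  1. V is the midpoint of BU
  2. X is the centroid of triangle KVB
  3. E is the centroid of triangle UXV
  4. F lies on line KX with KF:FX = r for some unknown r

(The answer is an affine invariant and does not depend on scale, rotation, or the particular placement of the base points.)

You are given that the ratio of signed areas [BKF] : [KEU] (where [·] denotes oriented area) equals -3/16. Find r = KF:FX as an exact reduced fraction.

Set K = (0, 0), B = (1, 0), U = (0, 1); any affine frame gives the same invariant.
1. V is the midpoint of BU ⇒ V = (1/2, 1/2)
2. X is the centroid of triangle KVB ⇒ X = (1/2, 1/6)
3. E is the centroid of triangle UXV ⇒ E = (1/3, 5/9)
4. With KF:FX = r, write λ = r/(r+1) so F = K + λ·(X−K); F is affine-linear in λ
Every point depending on F is an affine combination of F and λ-independent points, so each such coordinate is linear in λ; the λ² term in each signed area is a multiple of (X−K)×(X−K) = 0, so 2·[BKF] and 2·[KEU] are each linear in λ. Evaluating at λ=0 and λ=1:
  2·[BKF] = -1/6·λ,   2·[KEU] = 1/3
So [BKF]:[KEU] = (-1/6·λ) / (1/3). Setting this equal to -3/16:
  -1/6·λ = -3/16·(1/3)  ⇒  λ = 3/8
Then r = λ/(1−λ) = (3/8)/(5/8) = 3/5. Check: with r = 3/5, F = (3/16, 1/16) and [BKF]:[KEU] = -3/16 as required.

r = 3/5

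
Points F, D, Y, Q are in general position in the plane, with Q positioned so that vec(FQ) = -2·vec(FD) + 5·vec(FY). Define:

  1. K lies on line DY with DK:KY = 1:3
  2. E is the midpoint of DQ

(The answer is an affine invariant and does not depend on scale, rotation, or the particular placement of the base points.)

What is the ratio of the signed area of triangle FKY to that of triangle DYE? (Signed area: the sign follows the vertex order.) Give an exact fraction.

Choose coordinates F = (0, 0), D = (1, 0), Y = (0, 1), Q = (-2, 5).
1. K lies on line DY with DK:KY = 1:3 ⇒ K = (3/4, 1/4)
2. E is the midpoint of DQ ⇒ E = (-1/2, 5/2)
2·[FKY] = 3/4, 2·[DYE] = -1
[FKY]:[DYE] = 3/4:-1 = -3/4

[FKY]:[DYE] = -3/4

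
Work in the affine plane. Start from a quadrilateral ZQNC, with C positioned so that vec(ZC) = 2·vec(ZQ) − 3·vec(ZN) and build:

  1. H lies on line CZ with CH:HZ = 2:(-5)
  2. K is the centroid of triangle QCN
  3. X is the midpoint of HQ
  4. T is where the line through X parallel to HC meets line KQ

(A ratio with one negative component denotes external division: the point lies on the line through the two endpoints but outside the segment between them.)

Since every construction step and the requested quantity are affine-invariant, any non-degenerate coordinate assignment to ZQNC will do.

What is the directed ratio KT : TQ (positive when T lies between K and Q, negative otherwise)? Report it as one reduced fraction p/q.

KT:TQ = -1/9

Work in coordinates with Z = (0, 0), Q = (1, 0), N = (0, 1), C = (2, -3).
1. H lies on line CZ with CH:HZ = 2:(-5) ⇒ H = (10/3, -5)
2. K is the centroid of triangle QCN ⇒ K = (1, -2/3)
3. X is the midpoint of HQ ⇒ X = (13/6, -5/2)
4. T is where the line through X parallel to HC meets line KQ ⇒ T = (1, -3/4)
T = K + t·(Q−K) with t = -1/8, so KT:TQ = t:(1−t) = -1/8:9/8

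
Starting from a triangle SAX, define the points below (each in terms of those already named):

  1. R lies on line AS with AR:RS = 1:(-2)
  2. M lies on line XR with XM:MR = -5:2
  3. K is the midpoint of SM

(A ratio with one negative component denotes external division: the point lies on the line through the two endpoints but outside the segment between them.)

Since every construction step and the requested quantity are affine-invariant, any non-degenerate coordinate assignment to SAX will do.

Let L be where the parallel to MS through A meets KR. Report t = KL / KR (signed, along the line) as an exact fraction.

t = 1/2

Work in coordinates with S = (0, 0), A = (1, 0), X = (0, 1).
1. R lies on line AS with AR:RS = 1:(-2) ⇒ R = (2, 0)
2. M lies on line XR with XM:MR = -5:2 ⇒ M = (10/3, -2/3)
3. K is the midpoint of SM ⇒ K = (5/3, -1/3)
through A parallel to MS: direction (-10/3, 2/3); meets KR at L = (11/6, -1/6)
L = K + t·(R−K) with t = 1/2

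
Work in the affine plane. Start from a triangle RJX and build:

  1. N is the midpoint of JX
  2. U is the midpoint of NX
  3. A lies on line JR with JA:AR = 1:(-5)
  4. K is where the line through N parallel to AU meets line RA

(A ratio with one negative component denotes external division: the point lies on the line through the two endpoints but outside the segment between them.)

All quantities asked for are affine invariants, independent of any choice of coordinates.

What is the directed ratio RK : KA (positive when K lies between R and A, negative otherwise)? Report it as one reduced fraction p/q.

Work in coordinates with R = (0, 0), J = (1, 0), X = (0, 1).
1. N is the midpoint of JX ⇒ N = (1/2, 1/2)
2. U is the midpoint of NX ⇒ U = (1/4, 3/4)
3. A lies on line JR with JA:AR = 1:(-5) ⇒ A = (5/4, 0)
4. K is where the line through N parallel to AU meets line RA ⇒ K = (7/6, 0)
K = R + t·(A−R) with t = 14/15, so RK:KA = t:(1−t) = 14/15:1/15

RK:KA = 14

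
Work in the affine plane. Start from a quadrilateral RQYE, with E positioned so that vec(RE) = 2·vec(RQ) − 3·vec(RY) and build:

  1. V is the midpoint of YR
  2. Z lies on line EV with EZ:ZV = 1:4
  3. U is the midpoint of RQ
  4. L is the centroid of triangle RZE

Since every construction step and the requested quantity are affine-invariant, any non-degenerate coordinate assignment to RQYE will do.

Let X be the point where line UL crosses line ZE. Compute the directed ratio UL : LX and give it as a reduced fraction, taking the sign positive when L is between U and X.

Set R = (0, 0), Q = (1, 0), Y = (0, 1), E = (2, -3); any affine frame gives the same invariant.
1. V is the midpoint of YR ⇒ V = (0, 1/2)
2. Z lies on line EV with EZ:ZV = 1:4 ⇒ Z = (8/5, -23/10)
3. U is the midpoint of RQ ⇒ U = (1/2, 0)
4. L is the centroid of triangle RZE ⇒ L = (6/5, -53/30)
line UL meets ZE at X = (64/65, -159/130)
L = U + t·(X−U) with t = 13/9, so UL:LX = 13/9:-4/9

UL:LX = -13/4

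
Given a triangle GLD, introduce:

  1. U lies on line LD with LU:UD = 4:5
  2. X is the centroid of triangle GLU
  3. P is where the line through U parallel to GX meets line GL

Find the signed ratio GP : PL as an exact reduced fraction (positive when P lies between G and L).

GP:PL = -1/2

Choose coordinates G = (0, 0), L = (1, 0), D = (0, 1).
1. U lies on line LD with LU:UD = 4:5 ⇒ U = (5/9, 4/9)
2. X is the centroid of triangle GLU ⇒ X = (14/27, 4/27)
3. P is where the line through U parallel to GX meets line GL ⇒ P = (-1, 0)
P = G + t·(L−G) with t = -1, so GP:PL = t:(1−t) = -1:2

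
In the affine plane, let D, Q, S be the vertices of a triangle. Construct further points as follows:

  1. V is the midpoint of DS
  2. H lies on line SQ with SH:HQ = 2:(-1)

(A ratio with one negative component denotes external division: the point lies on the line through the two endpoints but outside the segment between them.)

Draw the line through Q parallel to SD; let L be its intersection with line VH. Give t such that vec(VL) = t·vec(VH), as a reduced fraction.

Set D = (0, 0), Q = (1, 0), S = (0, 1); any affine frame gives the same invariant.
1. V is the midpoint of DS ⇒ V = (0, 1/2)
2. H lies on line SQ with SH:HQ = 2:(-1) ⇒ H = (2, -1)
through Q parallel to SD: direction (0, -1); meets VH at L = (1, -1/4)
L = V + t·(H−V) with t = 1/2

t = 1/2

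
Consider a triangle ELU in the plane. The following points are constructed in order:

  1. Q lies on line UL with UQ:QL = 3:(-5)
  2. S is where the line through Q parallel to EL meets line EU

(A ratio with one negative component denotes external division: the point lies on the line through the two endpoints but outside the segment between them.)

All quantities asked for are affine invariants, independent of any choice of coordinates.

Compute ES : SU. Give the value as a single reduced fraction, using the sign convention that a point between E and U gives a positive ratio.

ES:SU = -5/3

Assign E = (0, 0), L = (1, 0), U = (0, 1) — the answer is frame-independent, so this choice is without loss of generality.
1. Q lies on line UL with UQ:QL = 3:(-5) ⇒ Q = (-3/2, 5/2)
2. S is where the line through Q parallel to EL meets line EU ⇒ S = (0, 5/2)
S = E + t·(U−E) with t = 5/2, so ES:SU = t:(1−t) = 5/2:-3/2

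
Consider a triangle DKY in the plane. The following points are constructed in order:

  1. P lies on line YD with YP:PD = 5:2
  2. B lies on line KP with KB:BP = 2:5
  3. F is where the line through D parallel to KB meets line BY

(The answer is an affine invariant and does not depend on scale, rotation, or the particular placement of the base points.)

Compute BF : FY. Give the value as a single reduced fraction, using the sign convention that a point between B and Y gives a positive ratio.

Assign D = (0, 0), K = (1, 0), Y = (0, 1) — the answer is frame-independent, so this choice is without loss of generality.
1. P lies on line YD with YP:PD = 5:2 ⇒ P = (0, 2/7)
2. B lies on line KP with KB:BP = 2:5 ⇒ B = (5/7, 4/49)
3. F is where the line through D parallel to KB meets line BY ⇒ F = (1, -2/7)
F = B + t·(Y−B) with t = -2/5, so BF:FY = t:(1−t) = -2/5:7/5

BF:FY = -2/7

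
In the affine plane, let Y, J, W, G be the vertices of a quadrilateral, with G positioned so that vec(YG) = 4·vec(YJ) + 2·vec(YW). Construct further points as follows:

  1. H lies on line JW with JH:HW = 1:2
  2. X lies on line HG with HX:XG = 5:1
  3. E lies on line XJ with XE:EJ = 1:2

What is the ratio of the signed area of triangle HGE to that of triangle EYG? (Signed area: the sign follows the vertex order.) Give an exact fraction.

[HGE]:[EYG] = 5/6

Assign Y = (0, 0), J = (1, 0), W = (0, 1), G = (4, 2) — the answer is frame-independent, so this choice is without loss of generality.
1. H lies on line JW with JH:HW = 1:2 ⇒ H = (2/3, 1/3)
2. X lies on line HG with HX:XG = 5:1 ⇒ X = (31/9, 31/18)
3. E lies on line XJ with XE:EJ = 1:2 ⇒ E = (71/27, 31/27)
2·[HGE] = -5/9, 2·[EYG] = -2/3
[HGE]:[EYG] = -5/9:-2/3 = 5/6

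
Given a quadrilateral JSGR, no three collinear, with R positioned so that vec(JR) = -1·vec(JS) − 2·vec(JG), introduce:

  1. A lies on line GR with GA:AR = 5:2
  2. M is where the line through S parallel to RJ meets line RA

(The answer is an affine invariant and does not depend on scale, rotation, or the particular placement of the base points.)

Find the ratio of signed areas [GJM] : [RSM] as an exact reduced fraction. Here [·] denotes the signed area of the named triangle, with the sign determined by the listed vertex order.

Choose coordinates J = (0, 0), S = (1, 0), G = (0, 1), R = (-1, -2).
1. A lies on line GR with GA:AR = 5:2 ⇒ A = (-5/7, -8/7)
2. M is where the line through S parallel to RJ meets line RA ⇒ M = (-3, -8)
2·[GJM] = -3, 2·[RSM] = -8
[GJM]:[RSM] = -3:-8 = 3/8

[GJM]:[RSM] = 3/8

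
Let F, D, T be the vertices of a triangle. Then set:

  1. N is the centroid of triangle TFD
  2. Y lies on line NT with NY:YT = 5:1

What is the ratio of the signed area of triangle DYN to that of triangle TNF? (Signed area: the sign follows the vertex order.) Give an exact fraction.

[DYN]:[TNF] = -5/6

Work in coordinates with F = (0, 0), D = (1, 0), T = (0, 1).
1. N is the centroid of triangle TFD ⇒ N = (1/3, 1/3)
2. Y lies on line NT with NY:YT = 5:1 ⇒ Y = (1/18, 8/9)
2·[DYN] = 5/18, 2·[TNF] = -1/3
[DYN]:[TNF] = 5/18:-1/3 = -5/6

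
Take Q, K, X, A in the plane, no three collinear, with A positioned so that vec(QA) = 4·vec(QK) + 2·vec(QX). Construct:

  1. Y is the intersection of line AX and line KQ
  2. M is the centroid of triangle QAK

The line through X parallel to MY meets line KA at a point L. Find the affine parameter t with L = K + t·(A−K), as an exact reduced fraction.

t = 19/28

Work in coordinates with Q = (0, 0), K = (1, 0), X = (0, 1), A = (4, 2).
1. Y is the intersection of line AX and line KQ ⇒ Y = (-4, 0)
2. M is the centroid of triangle QAK ⇒ M = (5/3, 2/3)
through X parallel to MY: direction (-17/3, -2/3); meets KA at L = (85/28, 19/14)
L = K + t·(A−K) with t = 19/28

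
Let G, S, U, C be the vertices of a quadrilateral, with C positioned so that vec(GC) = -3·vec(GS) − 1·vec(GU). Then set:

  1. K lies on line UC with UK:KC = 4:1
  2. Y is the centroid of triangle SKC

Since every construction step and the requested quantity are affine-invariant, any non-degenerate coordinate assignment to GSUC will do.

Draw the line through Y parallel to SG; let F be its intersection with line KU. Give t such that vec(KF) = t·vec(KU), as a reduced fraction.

t = 1/24

Choose coordinates G = (0, 0), S = (1, 0), U = (0, 1), C = (-3, -1).
1. K lies on line UC with UK:KC = 4:1 ⇒ K = (-12/5, -3/5)
2. Y is the centroid of triangle SKC ⇒ Y = (-22/15, -8/15)
through Y parallel to SG: direction (-1, 0); meets KU at F = (-23/10, -8/15)
F = K + t·(U−K) with t = 1/24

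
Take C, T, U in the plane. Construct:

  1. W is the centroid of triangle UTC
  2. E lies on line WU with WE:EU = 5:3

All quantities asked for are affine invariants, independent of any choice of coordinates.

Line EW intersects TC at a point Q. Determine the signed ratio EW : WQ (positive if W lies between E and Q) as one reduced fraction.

Set C = (0, 0), T = (1, 0), U = (0, 1); any affine frame gives the same invariant.
1. W is the centroid of triangle UTC ⇒ W = (1/3, 1/3)
2. E lies on line WU with WE:EU = 5:3 ⇒ E = (1/8, 3/4)
line EW meets TC at Q = (1/2, 0)
W = E + t·(Q−E) with t = 5/9, so EW:WQ = 5/9:4/9

EW:WQ = 5/4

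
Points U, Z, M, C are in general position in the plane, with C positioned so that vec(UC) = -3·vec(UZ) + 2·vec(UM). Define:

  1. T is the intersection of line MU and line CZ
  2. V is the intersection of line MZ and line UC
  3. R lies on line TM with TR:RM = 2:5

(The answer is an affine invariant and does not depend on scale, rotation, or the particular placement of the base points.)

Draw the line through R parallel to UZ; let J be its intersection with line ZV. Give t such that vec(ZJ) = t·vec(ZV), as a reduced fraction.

Assign U = (0, 0), Z = (1, 0), M = (0, 1), C = (-3, 2) — the answer is frame-independent, so this choice is without loss of generality.
1. T is the intersection of line MU and line CZ ⇒ T = (0, 1/2)
2. V is the intersection of line MZ and line UC ⇒ V = (3, -2)
3. R lies on line TM with TR:RM = 2:5 ⇒ R = (0, 9/14)
through R parallel to UZ: direction (1, 0); meets ZV at J = (5/14, 9/14)
J = Z + t·(V−Z) with t = -9/28

t = -9/28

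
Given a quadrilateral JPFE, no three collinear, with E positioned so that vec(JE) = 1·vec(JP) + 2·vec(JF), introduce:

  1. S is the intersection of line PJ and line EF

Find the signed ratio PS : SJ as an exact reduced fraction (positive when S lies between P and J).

Work in coordinates with J = (0, 0), P = (1, 0), F = (0, 1), E = (1, 2).
1. S is the intersection of line PJ and line EF ⇒ S = (-1, 0)
S = P + t·(J−P) with t = 2, so PS:SJ = t:(1−t) = 2:-1

PS:SJ = -2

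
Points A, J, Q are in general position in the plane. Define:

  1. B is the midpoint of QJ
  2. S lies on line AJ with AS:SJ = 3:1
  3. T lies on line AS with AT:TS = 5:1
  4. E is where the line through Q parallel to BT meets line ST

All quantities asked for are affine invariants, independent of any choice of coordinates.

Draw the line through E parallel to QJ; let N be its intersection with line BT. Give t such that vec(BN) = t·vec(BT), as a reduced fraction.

t = 2

Assign A = (0, 0), J = (1, 0), Q = (0, 1) — the answer is frame-independent, so this choice is without loss of generality.
1. B is the midpoint of QJ ⇒ B = (1/2, 1/2)
2. S lies on line AJ with AS:SJ = 3:1 ⇒ S = (3/4, 0)
3. T lies on line AS with AT:TS = 5:1 ⇒ T = (5/8, 0)
4. E is where the line through Q parallel to BT meets line ST ⇒ E = (1/4, 0)
through E parallel to QJ: direction (1, -1); meets BT at N = (3/4, -1/2)
N = B + t·(T−B) with t = 2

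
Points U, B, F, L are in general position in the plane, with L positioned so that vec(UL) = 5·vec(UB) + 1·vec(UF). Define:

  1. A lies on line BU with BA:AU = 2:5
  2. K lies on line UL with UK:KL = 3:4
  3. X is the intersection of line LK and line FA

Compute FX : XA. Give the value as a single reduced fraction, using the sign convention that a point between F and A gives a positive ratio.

Assign U = (0, 0), B = (1, 0), F = (0, 1), L = (5, 1) — the answer is frame-independent, so this choice is without loss of generality.
1. A lies on line BU with BA:AU = 2:5 ⇒ A = (5/7, 0)
2. K lies on line UL with UK:KL = 3:4 ⇒ K = (15/7, 3/7)
3. X is the intersection of line LK and line FA ⇒ X = (5/8, 1/8)
X = F + t·(A−F) with t = 7/8, so FX:XA = t:(1−t) = 7/8:1/8

FX:XA = 7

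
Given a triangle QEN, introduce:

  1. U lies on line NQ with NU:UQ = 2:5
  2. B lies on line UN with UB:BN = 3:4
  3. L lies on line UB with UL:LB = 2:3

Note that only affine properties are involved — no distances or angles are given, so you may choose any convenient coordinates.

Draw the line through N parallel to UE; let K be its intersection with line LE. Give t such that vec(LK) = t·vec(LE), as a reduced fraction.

Set Q = (0, 0), E = (1, 0), N = (0, 1); any affine frame gives the same invariant.
1. U lies on line NQ with NU:UQ = 2:5 ⇒ U = (0, 5/7)
2. B lies on line UN with UB:BN = 3:4 ⇒ B = (0, 41/49)
3. L lies on line UB with UL:LB = 2:3 ⇒ L = (0, 187/245)
through N parallel to UE: direction (1, -5/7); meets LE at K = (-29/6, 187/42)
K = L + t·(E−L) with t = -29/6

t = -29/6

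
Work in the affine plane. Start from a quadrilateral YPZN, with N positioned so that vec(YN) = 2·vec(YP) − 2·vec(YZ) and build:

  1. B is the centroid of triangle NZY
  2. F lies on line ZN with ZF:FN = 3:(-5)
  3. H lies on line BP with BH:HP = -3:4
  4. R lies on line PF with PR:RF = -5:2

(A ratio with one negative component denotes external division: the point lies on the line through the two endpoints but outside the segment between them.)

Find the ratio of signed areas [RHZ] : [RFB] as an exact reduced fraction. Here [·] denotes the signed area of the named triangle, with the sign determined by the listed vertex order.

Choose coordinates Y = (0, 0), P = (1, 0), Z = (0, 1), N = (2, -2).
1. B is the centroid of triangle NZY ⇒ B = (2/3, -1/3)
2. F lies on line ZN with ZF:FN = 3:(-5) ⇒ F = (-3, 11/2)
3. H lies on line BP with BH:HP = -3:4 ⇒ H = (-1/3, -4/3)
4. R lies on line PF with PR:RF = -5:2 ⇒ R = (-17/3, 55/6)
2·[RHZ] = 287/18, 2·[RFB] = -19/9
[RHZ]:[RFB] = 287/18:-19/9 = -287/38

[RHZ]:[RFB] = -287/38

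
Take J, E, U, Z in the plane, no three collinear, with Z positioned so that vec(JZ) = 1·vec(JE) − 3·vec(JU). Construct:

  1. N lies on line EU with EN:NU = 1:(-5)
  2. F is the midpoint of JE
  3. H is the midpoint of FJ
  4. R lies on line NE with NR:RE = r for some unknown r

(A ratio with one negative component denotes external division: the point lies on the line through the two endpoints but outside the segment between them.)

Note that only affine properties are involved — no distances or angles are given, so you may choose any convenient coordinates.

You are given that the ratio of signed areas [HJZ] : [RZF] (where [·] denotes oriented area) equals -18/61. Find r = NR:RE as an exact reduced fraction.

r = -2/5

Assign J = (0, 0), E = (1, 0), U = (0, 1), Z = (1, -3) — the answer is frame-independent, so this choice is without loss of generality.
1. N lies on line EU with EN:NU = 1:(-5) ⇒ N = (5/4, -1/4)
2. F is the midpoint of JE ⇒ F = (1/2, 0)
3. H is the midpoint of FJ ⇒ H = (1/4, 0)
4. With NR:RE = r, write λ = r/(r+1) so R = N + λ·(E−N); R is affine-linear in λ
Every point depending on R is an affine combination of R and λ-independent points, so each such coordinate is linear in λ; the λ² term in each signed area is a multiple of (E−N)×(E−N) = 0, so 2·[HJZ] and 2·[RZF] are each linear in λ. Evaluating at λ=0 and λ=1:
  2·[HJZ] = 3/4,   2·[RZF] = 5/8·λ − 17/8
So [HJZ]:[RZF] = (3/4) / (5/8·λ − 17/8). Setting this equal to -18/61:
  3/4 = -18/61·(5/8·λ − 17/8)  ⇒  λ = -2/3
Then r = λ/(1−λ) = (-2/3)/(5/3) = -2/5. Check: with r = -2/5, R = (17/12, -5/12) and [HJZ]:[RZF] = -18/61 as required.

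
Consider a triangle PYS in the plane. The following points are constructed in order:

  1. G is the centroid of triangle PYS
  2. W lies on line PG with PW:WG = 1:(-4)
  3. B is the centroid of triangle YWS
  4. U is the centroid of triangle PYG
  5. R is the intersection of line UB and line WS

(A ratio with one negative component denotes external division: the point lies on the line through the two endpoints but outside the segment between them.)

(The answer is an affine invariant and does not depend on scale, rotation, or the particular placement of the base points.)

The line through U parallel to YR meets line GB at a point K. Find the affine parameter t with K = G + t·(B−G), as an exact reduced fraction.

t = 61/26

Work in coordinates with P = (0, 0), Y = (1, 0), S = (0, 1).
1. G is the centroid of triangle PYS ⇒ G = (1/3, 1/3)
2. W lies on line PG with PW:WG = 1:(-4) ⇒ W = (-1/9, -1/9)
3. B is the centroid of triangle YWS ⇒ B = (8/27, 8/27)
4. U is the centroid of triangle PYG ⇒ U = (4/9, 1/9)
5. R is the intersection of line UB and line WS ⇒ R = (-4/135, 19/27)
through U parallel to YR: direction (-139/135, 19/27); meets GB at K = (173/702, 173/702)
K = G + t·(B−G) with t = 61/26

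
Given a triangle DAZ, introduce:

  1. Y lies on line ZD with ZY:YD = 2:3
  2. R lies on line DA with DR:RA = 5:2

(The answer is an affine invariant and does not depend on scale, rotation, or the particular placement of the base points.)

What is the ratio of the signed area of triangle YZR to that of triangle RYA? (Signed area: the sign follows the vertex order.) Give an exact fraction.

[YZR]:[RYA] = 5/3

Choose coordinates D = (0, 0), A = (1, 0), Z = (0, 1).
1. Y lies on line ZD with ZY:YD = 2:3 ⇒ Y = (0, 3/5)
2. R lies on line DA with DR:RA = 5:2 ⇒ R = (5/7, 0)
2·[YZR] = -2/7, 2·[RYA] = -6/35
[YZR]:[RYA] = -2/7:-6/35 = 5/3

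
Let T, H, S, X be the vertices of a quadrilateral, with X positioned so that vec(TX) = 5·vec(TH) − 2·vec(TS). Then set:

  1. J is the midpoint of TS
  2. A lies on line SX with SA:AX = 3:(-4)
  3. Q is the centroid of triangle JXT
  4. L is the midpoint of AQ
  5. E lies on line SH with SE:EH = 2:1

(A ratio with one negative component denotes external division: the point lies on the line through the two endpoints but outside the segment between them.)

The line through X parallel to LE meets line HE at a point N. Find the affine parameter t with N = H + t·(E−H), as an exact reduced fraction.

Work in coordinates with T = (0, 0), H = (1, 0), S = (0, 1), X = (5, -2).
1. J is the midpoint of TS ⇒ J = (0, 1/2)
2. A lies on line SX with SA:AX = 3:(-4) ⇒ A = (-15, 10)
3. Q is the centroid of triangle JXT ⇒ Q = (5/3, -1/2)
4. L is the midpoint of AQ ⇒ L = (-20/3, 19/4)
5. E lies on line SH with SE:EH = 2:1 ⇒ E = (2/3, 1/3)
through X parallel to LE: direction (22/3, -53/12); meets HE at N = (-1/35, 36/35)
N = H + t·(E−H) with t = 108/35

t = 108/35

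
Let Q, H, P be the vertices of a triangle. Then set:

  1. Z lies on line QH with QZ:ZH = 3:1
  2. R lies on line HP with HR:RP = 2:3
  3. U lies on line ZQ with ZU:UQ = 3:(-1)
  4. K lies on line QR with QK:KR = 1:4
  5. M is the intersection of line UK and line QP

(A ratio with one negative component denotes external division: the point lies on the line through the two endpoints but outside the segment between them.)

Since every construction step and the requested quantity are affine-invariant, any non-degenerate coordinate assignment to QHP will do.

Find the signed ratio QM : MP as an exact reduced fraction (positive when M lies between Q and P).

Work in coordinates with Q = (0, 0), H = (1, 0), P = (0, 1).
1. Z lies on line QH with QZ:ZH = 3:1 ⇒ Z = (3/4, 0)
2. R lies on line HP with HR:RP = 2:3 ⇒ R = (3/5, 2/5)
3. U lies on line ZQ with ZU:UQ = 3:(-1) ⇒ U = (-3/8, 0)
4. K lies on line QR with QK:KR = 1:4 ⇒ K = (3/25, 2/25)
5. M is the intersection of line UK and line QP ⇒ M = (0, 2/33)
M = Q + t·(P−Q) with t = 2/33, so QM:MP = t:(1−t) = 2/33:31/33

QM:MP = 2/31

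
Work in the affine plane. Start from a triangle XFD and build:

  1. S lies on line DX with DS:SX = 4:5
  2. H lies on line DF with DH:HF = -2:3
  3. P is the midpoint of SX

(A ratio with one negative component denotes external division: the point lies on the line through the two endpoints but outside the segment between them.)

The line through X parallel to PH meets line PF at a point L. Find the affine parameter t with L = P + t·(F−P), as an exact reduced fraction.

t = -10/39

Set X = (0, 0), F = (1, 0), D = (0, 1); any affine frame gives the same invariant.
1. S lies on line DX with DS:SX = 4:5 ⇒ S = (0, 5/9)
2. H lies on line DF with DH:HF = -2:3 ⇒ H = (-2, 3)
3. P is the midpoint of SX ⇒ P = (0, 5/18)
through X parallel to PH: direction (-2, 49/18); meets PF at L = (-10/39, 245/702)
L = P + t·(F−P) with t = -10/39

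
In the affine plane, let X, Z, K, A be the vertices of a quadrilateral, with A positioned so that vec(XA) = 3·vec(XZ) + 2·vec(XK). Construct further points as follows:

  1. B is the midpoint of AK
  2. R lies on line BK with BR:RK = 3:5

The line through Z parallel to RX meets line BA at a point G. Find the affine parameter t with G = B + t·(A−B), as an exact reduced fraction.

t = 1/2

Work in coordinates with X = (0, 0), Z = (1, 0), K = (0, 1), A = (3, 2).
1. B is the midpoint of AK ⇒ B = (3/2, 3/2)
2. R lies on line BK with BR:RK = 3:5 ⇒ R = (15/16, 21/16)
through Z parallel to RX: direction (-15/16, -21/16); meets BA at G = (9/4, 7/4)
G = B + t·(A−B) with t = 1/2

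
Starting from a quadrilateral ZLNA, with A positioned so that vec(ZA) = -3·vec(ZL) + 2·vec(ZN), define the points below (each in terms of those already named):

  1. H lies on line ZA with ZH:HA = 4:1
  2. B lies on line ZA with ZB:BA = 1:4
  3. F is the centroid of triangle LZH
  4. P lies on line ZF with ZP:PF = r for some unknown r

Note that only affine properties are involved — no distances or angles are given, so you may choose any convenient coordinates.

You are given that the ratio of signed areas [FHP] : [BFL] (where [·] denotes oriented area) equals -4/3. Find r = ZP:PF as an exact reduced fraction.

r = 1/2

Work in coordinates with Z = (0, 0), L = (1, 0), N = (0, 1), A = (-3, 2).
1. H lies on line ZA with ZH:HA = 4:1 ⇒ H = (-12/5, 8/5)
2. B lies on line ZA with ZB:BA = 1:4 ⇒ B = (-3/5, 2/5)
3. F is the centroid of triangle LZH ⇒ F = (-7/15, 8/15)
4. With ZP:PF = r, write λ = r/(r+1) so P = Z + λ·(F−Z); P is affine-linear in λ
Every point depending on P is an affine combination of P and λ-independent points, so each such coordinate is linear in λ; the λ² term in each signed area is a multiple of (F−Z)×(F−Z) = 0, so 2·[FHP] and 2·[BFL] are each linear in λ. Evaluating at λ=0 and λ=1:
  2·[FHP] = -8/15·λ + 8/15,   2·[BFL] = -4/15
So [FHP]:[BFL] = (-8/15·λ + 8/15) / (-4/15). Setting this equal to -4/3:
  -8/15·λ + 8/15 = -4/3·(-4/15)  ⇒  λ = 1/3
Then r = λ/(1−λ) = (1/3)/(2/3) = 1/2. Check: with r = 1/2, P = (-7/45, 8/45) and [FHP]:[BFL] = -4/3 as required.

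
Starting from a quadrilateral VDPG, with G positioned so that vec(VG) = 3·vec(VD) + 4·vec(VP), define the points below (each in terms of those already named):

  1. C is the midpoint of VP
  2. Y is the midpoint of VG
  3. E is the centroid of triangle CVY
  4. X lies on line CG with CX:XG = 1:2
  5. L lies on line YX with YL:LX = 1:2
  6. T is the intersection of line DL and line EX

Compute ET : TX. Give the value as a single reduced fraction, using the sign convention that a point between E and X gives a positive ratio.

Work in coordinates with V = (0, 0), D = (1, 0), P = (0, 1), G = (3, 4).
1. C is the midpoint of VP ⇒ C = (0, 1/2)
2. Y is the midpoint of VG ⇒ Y = (3/2, 2)
3. E is the centroid of triangle CVY ⇒ E = (1/2, 5/6)
4. X lies on line CG with CX:XG = 1:2 ⇒ X = (1, 5/3)
5. L lies on line YX with YL:LX = 1:2 ⇒ L = (4/3, 17/9)
6. T is the intersection of line DL and line EX ⇒ T = (17/12, 85/36)
T = E + t·(X−E) with t = 11/6, so ET:TX = t:(1−t) = 11/6:-5/6

ET:TX = -11/5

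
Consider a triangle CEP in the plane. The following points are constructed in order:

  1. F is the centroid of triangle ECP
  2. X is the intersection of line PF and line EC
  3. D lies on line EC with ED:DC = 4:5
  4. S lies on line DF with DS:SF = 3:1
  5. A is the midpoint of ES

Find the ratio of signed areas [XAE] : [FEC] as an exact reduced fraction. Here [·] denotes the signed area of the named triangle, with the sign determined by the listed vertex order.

Assign C = (0, 0), E = (1, 0), P = (0, 1) — the answer is frame-independent, so this choice is without loss of generality.
1. F is the centroid of triangle ECP ⇒ F = (1/3, 1/3)
2. X is the intersection of line PF and line EC ⇒ X = (1/2, 0)
3. D lies on line EC with ED:DC = 4:5 ⇒ D = (5/9, 0)
4. S lies on line DF with DS:SF = 3:1 ⇒ S = (7/18, 1/4)
5. A is the midpoint of ES ⇒ A = (25/36, 1/8)
2·[XAE] = -1/16, 2·[FEC] = -1/3
[XAE]:[FEC] = -1/16:-1/3 = 3/16

[XAE]:[FEC] = 3/16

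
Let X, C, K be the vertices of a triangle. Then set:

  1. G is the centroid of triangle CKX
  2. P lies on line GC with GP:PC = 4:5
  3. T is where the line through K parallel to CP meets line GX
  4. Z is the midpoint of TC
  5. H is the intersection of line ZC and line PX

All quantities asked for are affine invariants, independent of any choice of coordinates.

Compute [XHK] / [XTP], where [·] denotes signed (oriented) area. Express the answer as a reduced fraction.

[XHK]:[XTP] = -153/52

Choose coordinates X = (0, 0), C = (1, 0), K = (0, 1).
1. G is the centroid of triangle CKX ⇒ G = (1/3, 1/3)
2. P lies on line GC with GP:PC = 4:5 ⇒ P = (17/27, 5/27)
3. T is where the line through K parallel to CP meets line GX ⇒ T = (2/3, 2/3)
4. Z is the midpoint of TC ⇒ Z = (5/6, 1/3)
5. H is the intersection of line ZC and line PX ⇒ H = (34/39, 10/39)
2·[XHK] = 34/39, 2·[XTP] = -8/27
[XHK]:[XTP] = 34/39:-8/27 = -153/52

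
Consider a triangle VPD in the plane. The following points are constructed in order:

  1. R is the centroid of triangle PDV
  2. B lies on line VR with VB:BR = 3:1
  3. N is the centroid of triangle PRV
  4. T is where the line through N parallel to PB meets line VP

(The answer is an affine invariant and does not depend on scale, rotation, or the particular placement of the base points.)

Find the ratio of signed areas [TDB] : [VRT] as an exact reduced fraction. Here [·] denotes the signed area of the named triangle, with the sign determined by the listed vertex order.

[TDB]:[VRT] = -9/7

Work in coordinates with V = (0, 0), P = (1, 0), D = (0, 1).
1. R is the centroid of triangle PDV ⇒ R = (1/3, 1/3)
2. B lies on line VR with VB:BR = 3:1 ⇒ B = (1/4, 1/4)
3. N is the centroid of triangle PRV ⇒ N = (4/9, 1/9)
4. T is where the line through N parallel to PB meets line VP ⇒ T = (7/9, 0)
2·[TDB] = 1/3, 2·[VRT] = -7/27
[TDB]:[VRT] = 1/3:-7/27 = -9/7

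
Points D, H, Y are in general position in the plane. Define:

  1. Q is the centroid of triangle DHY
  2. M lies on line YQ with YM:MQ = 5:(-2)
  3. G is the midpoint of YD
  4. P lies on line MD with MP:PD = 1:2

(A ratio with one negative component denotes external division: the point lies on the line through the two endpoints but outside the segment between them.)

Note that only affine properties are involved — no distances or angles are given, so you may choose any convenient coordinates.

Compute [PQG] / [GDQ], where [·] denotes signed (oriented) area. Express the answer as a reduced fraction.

Set D = (0, 0), H = (1, 0), Y = (0, 1); any affine frame gives the same invariant.
1. Q is the centroid of triangle DHY ⇒ Q = (1/3, 1/3)
2. M lies on line YQ with YM:MQ = 5:(-2) ⇒ M = (5/9, -1/9)
3. G is the midpoint of YD ⇒ G = (0, 1/2)
4. P lies on line MD with MP:PD = 1:2 ⇒ P = (10/27, -2/27)
2·[PQG] = 7/54, 2·[GDQ] = 1/6
[PQG]:[GDQ] = 7/54:1/6 = 7/9

[PQG]:[GDQ] = 7/9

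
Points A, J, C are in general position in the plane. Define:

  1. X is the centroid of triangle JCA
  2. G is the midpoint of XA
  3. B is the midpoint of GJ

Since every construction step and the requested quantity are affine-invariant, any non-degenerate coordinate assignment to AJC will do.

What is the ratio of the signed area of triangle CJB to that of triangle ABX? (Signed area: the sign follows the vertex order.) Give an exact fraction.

Set A = (0, 0), J = (1, 0), C = (0, 1); any affine frame gives the same invariant.
1. X is the centroid of triangle JCA ⇒ X = (1/3, 1/3)
2. G is the midpoint of XA ⇒ G = (1/6, 1/6)
3. B is the midpoint of GJ ⇒ B = (7/12, 1/12)
2·[CJB] = -1/3, 2·[ABX] = 1/6
[CJB]:[ABX] = -1/3:1/6 = -2

[CJB]:[ABX] = -2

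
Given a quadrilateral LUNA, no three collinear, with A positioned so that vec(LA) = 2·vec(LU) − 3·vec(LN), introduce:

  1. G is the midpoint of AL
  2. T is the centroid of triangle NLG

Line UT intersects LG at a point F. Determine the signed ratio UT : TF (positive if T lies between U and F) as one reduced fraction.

Assign L = (0, 0), U = (1, 0), N = (0, 1), A = (2, -3) — the answer is frame-independent, so this choice is without loss of generality.
1. G is the midpoint of AL ⇒ G = (1, -3/2)
2. T is the centroid of triangle NLG ⇒ T = (1/3, -1/6)
line UT meets LG at F = (1/7, -3/14)
T = U + t·(F−U) with t = 7/9, so UT:TF = 7/9:2/9

UT:TF = 7/2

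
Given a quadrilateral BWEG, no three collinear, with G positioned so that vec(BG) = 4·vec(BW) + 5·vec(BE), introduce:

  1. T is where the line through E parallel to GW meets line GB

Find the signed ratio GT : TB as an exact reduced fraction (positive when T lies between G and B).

Assign B = (0, 0), W = (1, 0), E = (0, 1), G = (4, 5) — the answer is frame-independent, so this choice is without loss of generality.
1. T is where the line through E parallel to GW meets line GB ⇒ T = (-12/5, -3)
T = G + t·(B−G) with t = 8/5, so GT:TB = t:(1−t) = 8/5:-3/5

GT:TB = -8/3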